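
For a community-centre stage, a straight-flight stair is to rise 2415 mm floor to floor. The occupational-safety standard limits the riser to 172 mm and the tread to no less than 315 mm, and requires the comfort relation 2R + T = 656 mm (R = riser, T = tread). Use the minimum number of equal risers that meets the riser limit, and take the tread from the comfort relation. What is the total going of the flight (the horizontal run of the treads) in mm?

4676 mm

At most 172 each: 2415/172 = 14.04, giving 15 risers.
R = 2415 ÷ 15 = 161 mm.
From 2R + T = 656: T = 656 − 322 = 334 mm.
Treads = 15 − 1 = 14; going = 14 × 334 = 4676 mm.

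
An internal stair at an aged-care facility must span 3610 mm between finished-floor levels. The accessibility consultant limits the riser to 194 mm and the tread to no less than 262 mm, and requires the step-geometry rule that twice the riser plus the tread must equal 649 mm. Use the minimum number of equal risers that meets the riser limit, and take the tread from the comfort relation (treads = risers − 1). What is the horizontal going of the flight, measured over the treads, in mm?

At most 194 each: 3610/194 = 18.61, giving 19 risers.
Riser R = 3610 / 19 = 190 mm, within the 194 mm limit.
Tread T = 649 − 2 × 190 = 269 mm (≥ 262 mm).
Going = (19 − 1) × 269 = 4842 mm.

4842 mm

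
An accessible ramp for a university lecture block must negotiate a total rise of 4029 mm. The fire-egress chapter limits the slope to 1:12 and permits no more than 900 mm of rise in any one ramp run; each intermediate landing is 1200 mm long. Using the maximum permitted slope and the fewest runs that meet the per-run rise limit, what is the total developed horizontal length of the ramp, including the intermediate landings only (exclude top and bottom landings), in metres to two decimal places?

⌈4029/900⌉ = 5 ramp runs. That means 4 intermediate landings.
Horizontal run for 4029 mm of rise at 1:12 is 4029 × 12 = 48348 mm.
4 intermediate landings contribute 4 × 1200 = 4800 mm.
Developed length = 48348 + 4800 = 53148 mm.
= 53.15 m.

53.15 m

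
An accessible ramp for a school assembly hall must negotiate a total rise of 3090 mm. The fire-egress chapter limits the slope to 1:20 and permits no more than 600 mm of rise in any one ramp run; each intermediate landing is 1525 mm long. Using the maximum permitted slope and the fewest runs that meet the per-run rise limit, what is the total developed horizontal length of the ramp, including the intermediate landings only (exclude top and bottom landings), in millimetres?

At most 600 each: 3090/600 = 5.15, giving 6 ramp runs. That means 5 intermediate landings.
Horizontal run for 3090 mm of rise at 1:20 is 3090 × 20 = 61800 mm.
5 intermediate landings contribute 5 × 1525 = 7625 mm.
Total developed length = 61800 + 7625 = 69425 mm.

69425 mm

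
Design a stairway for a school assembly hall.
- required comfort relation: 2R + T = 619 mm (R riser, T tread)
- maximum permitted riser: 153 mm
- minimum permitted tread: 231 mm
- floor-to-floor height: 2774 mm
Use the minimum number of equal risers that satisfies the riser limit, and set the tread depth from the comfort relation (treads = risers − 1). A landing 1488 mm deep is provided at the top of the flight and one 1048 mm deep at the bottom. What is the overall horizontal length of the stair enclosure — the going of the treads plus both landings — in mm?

8422 mm

2774 / 153 = 18.13, so 19 risers are needed.
Riser R = 2774 / 19 = 146 mm, within the 153 mm limit.
Tread T = 619 − 2 × 146 = 327 mm (≥ 231 mm).
Going = (19 − 1) × 327 = 5886 mm.
Enclosure = 5886 + 1488 + 1048 = 8422 mm.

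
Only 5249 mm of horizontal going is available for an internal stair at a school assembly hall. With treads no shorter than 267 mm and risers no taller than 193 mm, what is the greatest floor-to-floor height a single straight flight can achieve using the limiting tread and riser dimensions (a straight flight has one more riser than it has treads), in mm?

3860 mm

5249 / 267 = 19.66, so 19 treads fit.
Risers = treads + 1 = 20.
Maximum height = 20 × 193 = 3860 mm.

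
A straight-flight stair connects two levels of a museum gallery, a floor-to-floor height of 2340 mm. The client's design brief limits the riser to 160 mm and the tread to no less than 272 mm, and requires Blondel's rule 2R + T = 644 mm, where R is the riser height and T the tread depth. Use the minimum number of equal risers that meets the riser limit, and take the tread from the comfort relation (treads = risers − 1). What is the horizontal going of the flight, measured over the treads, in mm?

At most 160 each: 2340/160 = 14.62, giving 15 risers.
R = 2340 ÷ 15 = 156 mm.
From 2R + T = 644: T = 644 − 312 = 332 mm.
Going = (15 − 1) × 332 = 4648 mm.

4648 mm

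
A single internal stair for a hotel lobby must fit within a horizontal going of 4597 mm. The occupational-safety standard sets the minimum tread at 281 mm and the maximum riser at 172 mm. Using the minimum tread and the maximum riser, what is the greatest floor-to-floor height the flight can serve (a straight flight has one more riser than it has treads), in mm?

Treads that fit: ⌊4597 / 281⌋ = 16.
Risers = treads + 1 = 17.
Maximum height = 17 × 172 = 2924 mm.

2924 mm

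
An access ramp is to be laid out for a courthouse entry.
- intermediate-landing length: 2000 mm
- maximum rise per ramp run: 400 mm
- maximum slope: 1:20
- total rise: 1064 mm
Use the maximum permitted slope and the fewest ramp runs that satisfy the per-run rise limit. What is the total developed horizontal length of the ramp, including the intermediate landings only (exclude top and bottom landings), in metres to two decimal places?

25.28 m

At most 400 each: 1064/400 = 2.66, giving 3 ramp runs. That means 2 intermediate landings.
Ramp run (horizontal) at 1:20: 1064 × 20 = 21280 mm.
Intermediate landings: 2 × 2000 = 4000 mm.
Total developed length = 21280 + 4000 = 25280 mm.
= 25.28 m.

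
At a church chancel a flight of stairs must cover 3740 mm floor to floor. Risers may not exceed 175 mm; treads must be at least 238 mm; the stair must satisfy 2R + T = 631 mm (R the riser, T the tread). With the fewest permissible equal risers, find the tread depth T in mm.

291 mm

At most 175 each: 3740/175 = 21.37, giving 22 risers.
R = 3740 ÷ 22 = 170 mm.
Tread T = 631 − 2 × 170 = 291 mm (≥ 238 mm).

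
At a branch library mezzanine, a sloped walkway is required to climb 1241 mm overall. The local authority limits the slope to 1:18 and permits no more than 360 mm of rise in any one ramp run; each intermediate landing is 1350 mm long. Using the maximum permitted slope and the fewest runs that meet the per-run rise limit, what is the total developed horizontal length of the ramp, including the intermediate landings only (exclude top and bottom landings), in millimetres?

At most 360 each: 1241/360 = 3.45, giving 4 ramp runs. That means 3 intermediate landings.
Horizontal run for 1241 mm of rise at 1:18 is 1241 × 18 = 22338 mm.
Intermediate landings: 3 × 1350 = 4050 mm.
Developed length = 22338 + 4050 = 26388 mm.

26388 mm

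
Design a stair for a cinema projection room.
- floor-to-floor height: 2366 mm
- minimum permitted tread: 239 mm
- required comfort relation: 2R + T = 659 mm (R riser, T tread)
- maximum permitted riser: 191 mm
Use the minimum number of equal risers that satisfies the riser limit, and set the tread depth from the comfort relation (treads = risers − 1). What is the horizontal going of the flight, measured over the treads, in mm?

⌈2366/191⌉ = 13 risers.
Riser R = 2366 / 13 = 182 mm, within the 191 mm limit.
T = 659 − 2·182 = 295 mm, which satisfies the 239 mm minimum.
Treads = 13 − 1 = 12; going = 12 × 295 = 3540 mm.

3540 mm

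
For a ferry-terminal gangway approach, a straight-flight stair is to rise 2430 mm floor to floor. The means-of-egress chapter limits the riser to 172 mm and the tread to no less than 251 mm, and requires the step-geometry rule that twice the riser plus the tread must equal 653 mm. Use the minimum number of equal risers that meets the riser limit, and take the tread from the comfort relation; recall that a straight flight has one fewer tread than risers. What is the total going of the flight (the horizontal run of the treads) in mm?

2430 / 172 = 14.13, so 15 risers are needed.
Riser R = 2430 / 15 = 162 mm, within the 172 mm limit.
Tread T = 653 − 2 × 162 = 329 mm (≥ 251 mm).
15 risers give 14 treads; going = 14 × 329 = 4606 mm.

4606 mm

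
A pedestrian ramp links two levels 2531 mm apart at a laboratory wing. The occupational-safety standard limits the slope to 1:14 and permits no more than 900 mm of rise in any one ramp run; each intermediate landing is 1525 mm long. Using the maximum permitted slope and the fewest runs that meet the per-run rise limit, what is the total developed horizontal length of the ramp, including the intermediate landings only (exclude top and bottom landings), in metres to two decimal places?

38.48 m

⌈2531/900⌉ = 3 ramp runs. That means 2 intermediate landings.
Horizontal run for 2531 mm of rise at 1:14 is 2531 × 14 = 35434 mm.
2 intermediate landings contribute 2 × 1525 = 3050 mm.
Developed length = 35434 + 3050 = 38484 mm.
= 38.48 m.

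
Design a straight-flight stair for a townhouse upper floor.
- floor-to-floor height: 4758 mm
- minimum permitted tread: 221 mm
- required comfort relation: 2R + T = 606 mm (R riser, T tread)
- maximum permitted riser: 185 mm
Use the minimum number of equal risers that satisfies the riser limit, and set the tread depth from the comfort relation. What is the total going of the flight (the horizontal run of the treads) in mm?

4758 / 185 = 25.72, so 26 risers are needed.
Riser R = 4758 / 26 = 183 mm, within the 185 mm limit.
From 2R + T = 606: T = 606 − 366 = 240 mm.
Treads = 26 − 1 = 25; going = 25 × 240 = 6000 mm.

6000 mm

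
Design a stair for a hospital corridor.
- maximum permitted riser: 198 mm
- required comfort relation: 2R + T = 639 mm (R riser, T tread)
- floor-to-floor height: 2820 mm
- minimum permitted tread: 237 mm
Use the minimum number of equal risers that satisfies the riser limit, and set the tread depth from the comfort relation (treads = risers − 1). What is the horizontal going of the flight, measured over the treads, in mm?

At most 198 each: 2820/198 = 14.24, giving 15 risers.
Riser R = 2820 / 15 = 188 mm, within the 198 mm limit.
Tread T = 639 − 2 × 188 = 263 mm (≥ 237 mm).
Going = (15 − 1) × 263 = 3682 mm.

3682 mm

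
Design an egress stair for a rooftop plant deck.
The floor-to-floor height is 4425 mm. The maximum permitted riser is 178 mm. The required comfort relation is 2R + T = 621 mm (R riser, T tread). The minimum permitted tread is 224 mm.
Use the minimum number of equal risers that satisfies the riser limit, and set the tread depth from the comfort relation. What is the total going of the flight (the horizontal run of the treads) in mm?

4425 / 178 = 24.86, so 25 risers are needed.
Each riser is 4425/25 = 177 mm (≤ 178 mm).
T = 621 − 2·177 = 267 mm, which satisfies the 224 mm minimum.
25 risers give 24 treads; going = 24 × 267 = 6408 mm.

6408 mm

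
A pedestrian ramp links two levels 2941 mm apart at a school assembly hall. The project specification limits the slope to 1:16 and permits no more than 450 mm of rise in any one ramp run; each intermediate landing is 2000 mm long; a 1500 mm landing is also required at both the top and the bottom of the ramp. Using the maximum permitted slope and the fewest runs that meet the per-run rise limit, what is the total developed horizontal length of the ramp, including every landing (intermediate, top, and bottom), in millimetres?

2941 / 450 = 6.54, so 7 ramp runs are needed. That means 6 intermediate landings.
Ramp run (horizontal) at 1:16: 2941 × 16 = 47056 mm.
Intermediate landings: 6 × 2000 = 12000 mm.
Top and bottom landings: 2 × 1500 = 3000 mm.
Total = 47056 + 12000 + 3000 = 62056 mm.

62056 mm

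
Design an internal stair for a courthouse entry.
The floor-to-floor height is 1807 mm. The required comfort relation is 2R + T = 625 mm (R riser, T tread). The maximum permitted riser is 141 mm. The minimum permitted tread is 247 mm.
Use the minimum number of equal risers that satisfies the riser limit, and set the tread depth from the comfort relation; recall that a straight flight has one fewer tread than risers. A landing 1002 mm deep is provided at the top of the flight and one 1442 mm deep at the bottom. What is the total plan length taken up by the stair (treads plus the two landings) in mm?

6608 mm

1807 / 141 = 12.816 → round up to 13 risers.
Each riser is 1807/13 = 139 mm (≤ 141 mm).
Tread T = 625 − 2 × 139 = 347 mm (≥ 247 mm).
Treads = 13 − 1 = 12; going = 12 × 347 = 4164 mm.
Enclosure = 4164 + 1002 + 1442 = 6608 mm.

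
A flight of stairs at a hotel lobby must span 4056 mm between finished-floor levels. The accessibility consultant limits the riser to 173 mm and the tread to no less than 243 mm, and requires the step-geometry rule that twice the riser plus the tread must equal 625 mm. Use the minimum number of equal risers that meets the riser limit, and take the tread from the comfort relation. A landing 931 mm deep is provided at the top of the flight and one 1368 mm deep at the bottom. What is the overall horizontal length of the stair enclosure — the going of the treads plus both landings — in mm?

4056 / 173 = 23.45, so 24 risers are needed.
R = 4056 ÷ 24 = 169 mm.
T = 625 − 2·169 = 287 mm, which satisfies the 243 mm minimum.
24 risers give 23 treads; going = 23 × 287 = 6601 mm.
Enclosure = 6601 + 931 + 1368 = 8900 mm.

8900 mm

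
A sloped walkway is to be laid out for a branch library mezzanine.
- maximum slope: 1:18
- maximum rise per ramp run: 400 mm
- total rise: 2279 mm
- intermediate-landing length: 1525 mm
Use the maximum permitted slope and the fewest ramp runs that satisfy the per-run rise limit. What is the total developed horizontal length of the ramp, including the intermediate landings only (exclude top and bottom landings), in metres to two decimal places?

48.65 m

⌈2279/400⌉ = 6 ramp runs. That means 5 intermediate landings.
Ramp run (horizontal) at 1:18: 2279 × 18 = 41022 mm.
Intermediate landings: 5 × 1525 = 7625 mm.
Developed length = 41022 + 7625 = 48647 mm.
= 48.65 m.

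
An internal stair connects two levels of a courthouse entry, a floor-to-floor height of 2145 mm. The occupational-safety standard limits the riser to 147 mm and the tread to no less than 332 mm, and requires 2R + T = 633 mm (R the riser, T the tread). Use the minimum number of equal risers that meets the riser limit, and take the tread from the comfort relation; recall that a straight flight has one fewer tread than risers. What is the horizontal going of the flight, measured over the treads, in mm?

4858 mm

2145 / 147 = 14.59, so 15 risers are needed.
Riser R = 2145 / 15 = 143 mm, within the 147 mm limit.
T = 633 − 2·143 = 347 mm, which satisfies the 332 mm minimum.
15 risers give 14 treads; going = 14 × 347 = 4858 mm.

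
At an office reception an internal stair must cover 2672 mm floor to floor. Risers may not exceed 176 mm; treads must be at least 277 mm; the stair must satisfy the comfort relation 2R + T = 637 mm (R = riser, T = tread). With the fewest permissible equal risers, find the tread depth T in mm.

At most 176 each: 2672/176 = 15.18, giving 16 risers.
Each riser is 2672/16 = 167 mm (≤ 176 mm).
From 2R + T = 637: T = 637 − 334 = 303 mm.

303 mm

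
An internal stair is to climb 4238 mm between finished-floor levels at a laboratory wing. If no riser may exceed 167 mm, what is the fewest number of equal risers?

26 risers

4238 / 167 = 25.38, so 26 risers are needed.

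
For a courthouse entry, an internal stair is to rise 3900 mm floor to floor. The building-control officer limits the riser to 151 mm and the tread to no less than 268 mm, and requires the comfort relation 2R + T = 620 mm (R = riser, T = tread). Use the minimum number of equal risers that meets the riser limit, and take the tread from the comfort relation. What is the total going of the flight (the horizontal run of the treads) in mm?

3900 / 151 = 25.828 → round up to 26 risers.
Each riser is 3900/26 = 150 mm (≤ 151 mm).
From 2R + T = 620: T = 620 − 300 = 320 mm.
26 risers give 25 treads; going = 25 × 320 = 8000 mm.

8000 mm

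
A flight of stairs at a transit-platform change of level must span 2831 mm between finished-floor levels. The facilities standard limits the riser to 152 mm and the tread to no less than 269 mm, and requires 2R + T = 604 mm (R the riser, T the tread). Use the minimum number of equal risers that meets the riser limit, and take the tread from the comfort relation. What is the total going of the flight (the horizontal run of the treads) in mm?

2831 / 152 = 18.62, so 19 risers are needed.
Each riser is 2831/19 = 149 mm (≤ 152 mm).
T = 604 − 2·149 = 306 mm, which satisfies the 269 mm minimum.
19 risers give 18 treads; going = 18 × 306 = 5508 mm.

5508 mm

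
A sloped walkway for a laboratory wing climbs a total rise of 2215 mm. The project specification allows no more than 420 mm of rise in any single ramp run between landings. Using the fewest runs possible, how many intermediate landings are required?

2215 / 420 = 5.27, so 6 ramp runs are needed.
6 runs are separated by 5 intermediate landings.

5 intermediate landings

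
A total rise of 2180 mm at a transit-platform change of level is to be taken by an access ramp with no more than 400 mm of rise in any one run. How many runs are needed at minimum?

6 runs

2180 / 400 = 5.450 → round up to 6 ramp runs.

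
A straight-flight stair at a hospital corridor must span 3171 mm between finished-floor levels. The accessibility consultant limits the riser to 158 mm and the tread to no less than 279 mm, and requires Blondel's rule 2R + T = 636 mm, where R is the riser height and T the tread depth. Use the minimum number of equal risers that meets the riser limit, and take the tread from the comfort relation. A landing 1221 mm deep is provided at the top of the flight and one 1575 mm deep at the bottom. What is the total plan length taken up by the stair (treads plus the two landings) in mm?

At most 158 each: 3171/158 = 20.07, giving 21 risers.
Each riser is 3171/21 = 151 mm (≤ 158 mm).
From 2R + T = 636: T = 636 − 302 = 334 mm.
Going = (21 − 1) × 334 = 6680 mm.
Add landings: 6680 + 1221 + 1575 = 9476 mm.

9476 mm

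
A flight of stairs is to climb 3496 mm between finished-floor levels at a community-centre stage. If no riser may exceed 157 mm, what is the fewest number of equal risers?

23 risers

3496 / 157 = 22.268 → round up to 23 risers.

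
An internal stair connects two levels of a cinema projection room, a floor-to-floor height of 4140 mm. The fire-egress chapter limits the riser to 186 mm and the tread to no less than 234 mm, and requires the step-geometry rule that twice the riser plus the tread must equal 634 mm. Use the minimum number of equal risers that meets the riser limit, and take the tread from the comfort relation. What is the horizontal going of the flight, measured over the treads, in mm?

6028 mm

⌈4140/186⌉ = 23 risers.
Each riser is 4140/23 = 180 mm (≤ 186 mm).
Tread T = 634 − 2 × 180 = 274 mm (≥ 234 mm).
Going = (23 − 1) × 274 = 6028 mm.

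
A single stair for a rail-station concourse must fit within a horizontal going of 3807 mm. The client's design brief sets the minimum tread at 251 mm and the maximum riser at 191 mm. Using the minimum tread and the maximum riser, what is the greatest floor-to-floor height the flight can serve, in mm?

3807 / 251 = 15.17, so 15 treads fit.
Risers = treads + 1 = 16.
Maximum height = 16 × 191 = 3056 mm.

3056 mm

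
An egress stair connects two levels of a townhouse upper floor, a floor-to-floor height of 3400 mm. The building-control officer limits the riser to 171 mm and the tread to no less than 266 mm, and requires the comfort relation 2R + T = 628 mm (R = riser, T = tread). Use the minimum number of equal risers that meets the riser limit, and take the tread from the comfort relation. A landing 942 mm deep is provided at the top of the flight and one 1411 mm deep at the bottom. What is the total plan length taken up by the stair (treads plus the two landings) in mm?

3400 / 171 = 19.883 → round up to 20 risers.
R = 3400 ÷ 20 = 170 mm.
Tread T = 628 − 2 × 170 = 288 mm (≥ 266 mm).
20 risers give 19 treads; going = 19 × 288 = 5472 mm.
Enclosure = 5472 + 942 + 1411 = 7825 mm.

7825 mm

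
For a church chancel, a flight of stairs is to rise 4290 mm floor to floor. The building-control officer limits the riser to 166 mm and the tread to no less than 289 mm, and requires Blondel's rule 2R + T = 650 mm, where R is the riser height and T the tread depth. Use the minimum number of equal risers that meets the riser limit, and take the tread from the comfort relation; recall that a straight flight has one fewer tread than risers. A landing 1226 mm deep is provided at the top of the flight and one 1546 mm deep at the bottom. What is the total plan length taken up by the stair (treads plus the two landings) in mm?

10772 mm

4290 / 166 = 25.843 → round up to 26 risers.
R = 4290 ÷ 26 = 165 mm.
T = 650 − 2·165 = 320 mm, which satisfies the 289 mm minimum.
26 risers give 25 treads; going = 25 × 320 = 8000 mm.
Add landings: 8000 + 1226 + 1546 = 10772 mm.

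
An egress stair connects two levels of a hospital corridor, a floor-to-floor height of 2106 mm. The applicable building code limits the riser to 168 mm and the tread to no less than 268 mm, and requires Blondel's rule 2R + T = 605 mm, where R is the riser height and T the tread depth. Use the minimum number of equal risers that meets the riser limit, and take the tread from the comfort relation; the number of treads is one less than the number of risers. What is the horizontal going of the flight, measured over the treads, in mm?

⌈2106/168⌉ = 13 risers.
Each riser is 2106/13 = 162 mm (≤ 168 mm).
Tread T = 605 − 2 × 162 = 281 mm (≥ 268 mm).
13 risers give 12 treads; going = 12 × 281 = 3372 mm.

3372 mm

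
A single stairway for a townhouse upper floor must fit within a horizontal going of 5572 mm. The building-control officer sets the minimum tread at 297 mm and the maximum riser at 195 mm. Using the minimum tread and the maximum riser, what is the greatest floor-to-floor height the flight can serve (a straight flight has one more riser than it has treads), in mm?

Treads that fit: ⌊5572 / 297⌋ = 18.
Risers = treads + 1 = 19.
Maximum height = 19 × 195 = 3705 mm.

3705 mm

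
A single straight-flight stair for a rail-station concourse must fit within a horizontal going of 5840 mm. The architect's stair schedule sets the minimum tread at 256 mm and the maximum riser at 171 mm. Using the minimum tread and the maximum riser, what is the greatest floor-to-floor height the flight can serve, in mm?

Treads that fit: ⌊5840 / 256⌋ = 22.
Risers = treads + 1 = 23.
Maximum height = 23 × 171 = 3933 mm.

3933 mm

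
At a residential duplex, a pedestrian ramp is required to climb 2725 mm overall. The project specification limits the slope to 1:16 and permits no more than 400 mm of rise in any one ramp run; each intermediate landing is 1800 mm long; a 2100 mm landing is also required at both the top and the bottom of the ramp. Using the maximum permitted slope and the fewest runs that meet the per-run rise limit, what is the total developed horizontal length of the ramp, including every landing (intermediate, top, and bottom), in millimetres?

2725 / 400 = 6.81, so 7 ramp runs are needed. That means 6 intermediate landings.
Ramp run (horizontal) at 1:16: 2725 × 16 = 43600 mm.
Intermediate landings: 6 × 1800 = 10800 mm.
Top and bottom landings: 2 × 2100 = 4200 mm.
Total = 43600 + 10800 + 4200 = 58600 mm.

58600 mm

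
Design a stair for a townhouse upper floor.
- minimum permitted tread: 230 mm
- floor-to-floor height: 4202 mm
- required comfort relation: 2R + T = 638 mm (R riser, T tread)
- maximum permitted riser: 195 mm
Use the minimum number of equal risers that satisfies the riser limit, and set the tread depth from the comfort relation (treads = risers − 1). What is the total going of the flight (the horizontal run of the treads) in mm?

At most 195 each: 4202/195 = 21.55, giving 22 risers.
R = 4202 ÷ 22 = 191 mm.
From 2R + T = 638: T = 638 − 382 = 256 mm.
Going = (22 − 1) × 256 = 5376 mm.

5376 mm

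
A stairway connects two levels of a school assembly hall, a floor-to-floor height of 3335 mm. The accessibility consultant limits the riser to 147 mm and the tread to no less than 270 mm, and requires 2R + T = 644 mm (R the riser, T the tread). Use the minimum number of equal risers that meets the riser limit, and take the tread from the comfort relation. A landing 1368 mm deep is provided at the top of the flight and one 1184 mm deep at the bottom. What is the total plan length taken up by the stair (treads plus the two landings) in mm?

10340 mm

At most 147 each: 3335/147 = 22.69, giving 23 risers.
R = 3335 ÷ 23 = 145 mm.
T = 644 − 2·145 = 354 mm, which satisfies the 270 mm minimum.
23 risers give 22 treads; going = 22 × 354 = 7788 mm.
Add landings: 7788 + 1368 + 1184 = 10340 mm.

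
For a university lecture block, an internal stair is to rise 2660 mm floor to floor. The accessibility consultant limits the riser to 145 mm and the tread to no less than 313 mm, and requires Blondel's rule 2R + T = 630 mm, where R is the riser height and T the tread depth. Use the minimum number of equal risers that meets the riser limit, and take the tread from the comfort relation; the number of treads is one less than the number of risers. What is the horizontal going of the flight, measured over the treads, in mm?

At most 145 each: 2660/145 = 18.34, giving 19 risers.
Riser R = 2660 / 19 = 140 mm, within the 145 mm limit.
Tread T = 630 − 2 × 140 = 350 mm (≥ 313 mm).
Treads = 19 − 1 = 18; going = 18 × 350 = 6300 mm.

6300 mm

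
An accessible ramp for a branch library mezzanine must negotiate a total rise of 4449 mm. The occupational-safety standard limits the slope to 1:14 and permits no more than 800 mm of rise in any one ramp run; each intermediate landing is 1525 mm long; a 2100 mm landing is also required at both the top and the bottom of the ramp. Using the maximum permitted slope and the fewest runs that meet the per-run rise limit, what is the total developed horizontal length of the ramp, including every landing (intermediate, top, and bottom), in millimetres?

74111 mm

4449 / 800 = 5.56, so 6 ramp runs are needed. That means 5 intermediate landings.
Horizontal run for 4449 mm of rise at 1:14 is 4449 × 14 = 62286 mm.
5 intermediate landings contribute 5 × 1525 = 7625 mm.
Top and bottom landings: 2 × 2100 = 4200 mm.
Total = 62286 + 7625 + 4200 = 74111 mm.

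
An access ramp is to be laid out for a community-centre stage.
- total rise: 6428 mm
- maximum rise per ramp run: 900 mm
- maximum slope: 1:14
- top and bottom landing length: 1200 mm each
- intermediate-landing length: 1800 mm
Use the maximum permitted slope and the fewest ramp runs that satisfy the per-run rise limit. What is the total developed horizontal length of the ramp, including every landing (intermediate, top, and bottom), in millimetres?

104992 mm

6428 / 900 = 7.14, so 8 ramp runs are needed. That means 7 intermediate landings.
Ramp run (horizontal) at 1:14: 6428 × 14 = 89992 mm.
Intermediate landings: 7 × 1800 = 12600 mm.
Top and bottom landings: 2 × 1200 = 2400 mm.
Total = 89992 + 12600 + 2400 = 104992 mm.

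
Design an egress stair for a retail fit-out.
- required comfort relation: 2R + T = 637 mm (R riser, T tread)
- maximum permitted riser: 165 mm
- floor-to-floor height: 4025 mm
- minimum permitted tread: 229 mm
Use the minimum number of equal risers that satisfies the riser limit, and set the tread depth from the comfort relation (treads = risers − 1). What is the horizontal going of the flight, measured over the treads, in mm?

7560 mm

4025 / 165 = 24.394 → round up to 25 risers.
Riser R = 4025 / 25 = 161 mm, within the 165 mm limit.
T = 637 − 2·161 = 315 mm, which satisfies the 229 mm minimum.
Treads = 25 − 1 = 24; going = 24 × 315 = 7560 mm.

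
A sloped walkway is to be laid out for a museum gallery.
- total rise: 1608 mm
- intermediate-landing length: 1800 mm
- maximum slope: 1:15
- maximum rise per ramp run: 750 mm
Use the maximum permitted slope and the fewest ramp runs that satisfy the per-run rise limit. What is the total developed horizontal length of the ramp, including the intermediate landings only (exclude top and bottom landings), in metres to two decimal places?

At most 750 each: 1608/750 = 2.14, giving 3 ramp runs. That means 2 intermediate landings.
Horizontal run for 1608 mm of rise at 1:15 is 1608 × 15 = 24120 mm.
2 intermediate landings contribute 2 × 1800 = 3600 mm.
Total developed length = 24120 + 3600 = 27720 mm.
= 27.72 m.

27.72 m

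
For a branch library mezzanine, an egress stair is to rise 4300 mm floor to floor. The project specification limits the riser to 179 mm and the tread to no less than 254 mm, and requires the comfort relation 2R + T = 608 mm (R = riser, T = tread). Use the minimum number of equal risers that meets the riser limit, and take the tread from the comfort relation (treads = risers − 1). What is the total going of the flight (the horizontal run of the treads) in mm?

4300 / 179 = 24.02, so 25 risers are needed.
Each riser is 4300/25 = 172 mm (≤ 179 mm).
From 2R + T = 608: T = 608 − 344 = 264 mm.
25 risers give 24 treads; going = 24 × 264 = 6336 mm.

6336 mm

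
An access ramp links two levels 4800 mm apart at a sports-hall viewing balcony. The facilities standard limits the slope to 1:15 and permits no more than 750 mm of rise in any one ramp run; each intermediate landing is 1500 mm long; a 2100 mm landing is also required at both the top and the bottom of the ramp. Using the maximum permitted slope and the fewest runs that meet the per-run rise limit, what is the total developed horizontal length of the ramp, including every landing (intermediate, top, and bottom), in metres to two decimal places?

⌈4800/750⌉ = 7 ramp runs. That means 6 intermediate landings.
Ramp run (horizontal) at 1:15: 4800 × 15 = 72000 mm.
Intermediate landings: 6 × 1500 = 9000 mm.
Top and bottom landings: 2 × 2100 = 4200 mm.
Total = 72000 + 9000 + 4200 = 85200 mm.
= 85.20 m.

85.20 m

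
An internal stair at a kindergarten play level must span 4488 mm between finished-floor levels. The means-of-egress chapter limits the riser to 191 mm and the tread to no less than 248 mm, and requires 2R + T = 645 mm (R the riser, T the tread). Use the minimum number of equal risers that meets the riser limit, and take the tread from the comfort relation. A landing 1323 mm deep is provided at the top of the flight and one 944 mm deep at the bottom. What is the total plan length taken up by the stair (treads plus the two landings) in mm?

4488 / 191 = 23.497 → round up to 24 risers.
R = 4488 ÷ 24 = 187 mm.
T = 645 − 2·187 = 271 mm, which satisfies the 248 mm minimum.
Treads = 24 − 1 = 23; going = 23 × 271 = 6233 mm.
Enclosure = 6233 + 1323 + 944 = 8500 mm.

8500 mm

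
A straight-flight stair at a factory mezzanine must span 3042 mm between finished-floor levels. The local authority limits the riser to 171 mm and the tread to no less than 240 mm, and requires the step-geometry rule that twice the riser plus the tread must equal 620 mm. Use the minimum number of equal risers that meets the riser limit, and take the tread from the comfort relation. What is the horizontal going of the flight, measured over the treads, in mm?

4794 mm

At most 171 each: 3042/171 = 17.79, giving 18 risers.
R = 3042 ÷ 18 = 169 mm.
T = 620 − 2·169 = 282 mm, which satisfies the 240 mm minimum.
Going = (18 − 1) × 282 = 4794 mm.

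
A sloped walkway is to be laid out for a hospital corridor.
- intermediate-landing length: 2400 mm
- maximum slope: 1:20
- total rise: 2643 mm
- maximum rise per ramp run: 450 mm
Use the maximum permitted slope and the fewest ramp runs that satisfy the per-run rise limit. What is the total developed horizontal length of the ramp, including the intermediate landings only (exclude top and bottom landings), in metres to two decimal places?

64.86 m

2643 / 450 = 5.87, so 6 ramp runs are needed. That means 5 intermediate landings.
Horizontal run for 2643 mm of rise at 1:20 is 2643 × 20 = 52860 mm.
5 intermediate landings contribute 5 × 2400 = 12000 mm.
Total developed length = 52860 + 12000 = 64860 mm.
= 64.86 m.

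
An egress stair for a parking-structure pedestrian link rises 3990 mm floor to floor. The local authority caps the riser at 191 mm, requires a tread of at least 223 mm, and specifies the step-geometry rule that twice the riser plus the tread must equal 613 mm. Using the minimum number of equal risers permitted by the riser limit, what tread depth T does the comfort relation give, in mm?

3990 / 191 = 20.89, so 21 risers are needed.
Riser R = 3990 / 21 = 190 mm, within the 191 mm limit.
Tread T = 613 − 2 × 190 = 233 mm (≥ 223 mm).

233 mm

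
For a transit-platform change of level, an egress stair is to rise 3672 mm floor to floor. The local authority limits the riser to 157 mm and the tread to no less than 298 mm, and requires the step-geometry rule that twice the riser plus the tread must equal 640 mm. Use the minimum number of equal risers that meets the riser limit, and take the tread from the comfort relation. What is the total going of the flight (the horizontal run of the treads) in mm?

7682 mm

3672 / 157 = 23.389 → round up to 24 risers.
R = 3672 ÷ 24 = 153 mm.
Tread T = 640 − 2 × 153 = 334 mm (≥ 298 mm).
Going = (24 − 1) × 334 = 7682 mm.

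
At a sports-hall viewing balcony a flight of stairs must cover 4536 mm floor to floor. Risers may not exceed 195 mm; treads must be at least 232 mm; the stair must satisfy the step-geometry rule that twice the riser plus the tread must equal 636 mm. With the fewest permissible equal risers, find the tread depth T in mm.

258 mm

⌈4536/195⌉ = 24 risers.
R = 4536 ÷ 24 = 189 mm.
T = 636 − 2·189 = 258 mm, which satisfies the 232 mm minimum.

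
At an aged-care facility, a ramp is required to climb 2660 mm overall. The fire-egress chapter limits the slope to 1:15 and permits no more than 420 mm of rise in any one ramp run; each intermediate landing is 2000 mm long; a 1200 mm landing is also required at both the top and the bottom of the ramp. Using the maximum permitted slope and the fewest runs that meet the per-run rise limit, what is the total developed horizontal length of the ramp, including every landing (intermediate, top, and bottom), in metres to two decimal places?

⌈2660/420⌉ = 7 ramp runs. That means 6 intermediate landings.
Ramp run (horizontal) at 1:15: 2660 × 15 = 39900 mm.
6 intermediate landings contribute 6 × 2000 = 12000 mm.
Top and bottom landings: 2 × 1200 = 2400 mm.
Total = 39900 + 12000 + 2400 = 54300 mm.
= 54.30 m.

54.30 m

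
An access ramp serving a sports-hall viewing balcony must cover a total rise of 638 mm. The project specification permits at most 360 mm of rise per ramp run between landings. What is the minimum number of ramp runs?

At most 360 each: 638/360 = 1.77, giving 2 ramp runs.

2 runs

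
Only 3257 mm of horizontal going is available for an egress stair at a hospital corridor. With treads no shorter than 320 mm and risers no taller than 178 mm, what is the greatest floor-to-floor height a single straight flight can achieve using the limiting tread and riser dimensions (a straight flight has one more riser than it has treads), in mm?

Treads that fit: ⌊3257 / 320⌋ = 10.
Risers = treads + 1 = 11.
Maximum height = 11 × 178 = 1958 mm.

1958 mm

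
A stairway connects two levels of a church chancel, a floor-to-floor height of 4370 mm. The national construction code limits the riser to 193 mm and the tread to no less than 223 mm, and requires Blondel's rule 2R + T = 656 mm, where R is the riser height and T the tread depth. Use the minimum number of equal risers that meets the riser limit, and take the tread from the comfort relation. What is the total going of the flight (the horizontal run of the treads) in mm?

4370 / 193 = 22.64, so 23 risers are needed.
Each riser is 4370/23 = 190 mm (≤ 193 mm).
From 2R + T = 656: T = 656 − 380 = 276 mm.
Treads = 23 − 1 = 22; going = 22 × 276 = 6072 mm.

6072 mm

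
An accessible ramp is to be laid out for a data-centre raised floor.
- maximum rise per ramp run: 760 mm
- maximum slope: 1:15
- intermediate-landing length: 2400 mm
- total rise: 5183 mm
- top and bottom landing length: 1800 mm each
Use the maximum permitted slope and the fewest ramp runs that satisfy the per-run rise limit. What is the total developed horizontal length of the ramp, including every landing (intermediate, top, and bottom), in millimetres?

At most 760 each: 5183/760 = 6.82, giving 7 ramp runs. That means 6 intermediate landings.
Horizontal run for 5183 mm of rise at 1:15 is 5183 × 15 = 77745 mm.
Intermediate landings: 6 × 2400 = 14400 mm.
Top and bottom landings: 2 × 1800 = 3600 mm.
Total = 77745 + 14400 + 3600 = 95745 mm.

95745 mm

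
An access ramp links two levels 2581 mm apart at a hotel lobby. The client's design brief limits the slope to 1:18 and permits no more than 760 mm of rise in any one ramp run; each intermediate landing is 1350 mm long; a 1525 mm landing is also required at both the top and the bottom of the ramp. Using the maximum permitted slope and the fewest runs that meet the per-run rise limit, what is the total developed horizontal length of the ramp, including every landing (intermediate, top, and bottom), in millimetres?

53558 mm

2581 / 760 = 3.396 → round up to 4 ramp runs. That means 3 intermediate landings.
Horizontal run for 2581 mm of rise at 1:18 is 2581 × 18 = 46458 mm.
3 intermediate landings contribute 3 × 1350 = 4050 mm.
Top and bottom landings: 2 × 1525 = 3050 mm.
Total = 46458 + 4050 + 3050 = 53558 mm.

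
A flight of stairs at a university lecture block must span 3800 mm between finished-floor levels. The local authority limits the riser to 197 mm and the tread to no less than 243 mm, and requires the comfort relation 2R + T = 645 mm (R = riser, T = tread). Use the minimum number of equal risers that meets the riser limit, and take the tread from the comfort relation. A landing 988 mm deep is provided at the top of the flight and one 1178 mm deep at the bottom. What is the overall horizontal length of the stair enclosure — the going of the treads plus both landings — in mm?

3800 / 197 = 19.289 → round up to 20 risers.
R = 3800 ÷ 20 = 190 mm.
Tread T = 645 − 2 × 190 = 265 mm (≥ 243 mm).
20 risers give 19 treads; going = 19 × 265 = 5035 mm.
Enclosure = 5035 + 988 + 1178 = 7201 mm.

7201 mm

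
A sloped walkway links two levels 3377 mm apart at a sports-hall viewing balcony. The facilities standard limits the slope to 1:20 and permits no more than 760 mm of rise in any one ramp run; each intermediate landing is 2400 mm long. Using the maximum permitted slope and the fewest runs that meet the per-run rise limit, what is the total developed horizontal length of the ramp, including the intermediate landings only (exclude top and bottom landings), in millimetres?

3377 / 760 = 4.443 → round up to 5 ramp runs. That means 4 intermediate landings.
Horizontal run for 3377 mm of rise at 1:20 is 3377 × 20 = 67540 mm.
Intermediate landings: 4 × 2400 = 9600 mm.
Developed length = 67540 + 9600 = 77140 mm.

77140 mm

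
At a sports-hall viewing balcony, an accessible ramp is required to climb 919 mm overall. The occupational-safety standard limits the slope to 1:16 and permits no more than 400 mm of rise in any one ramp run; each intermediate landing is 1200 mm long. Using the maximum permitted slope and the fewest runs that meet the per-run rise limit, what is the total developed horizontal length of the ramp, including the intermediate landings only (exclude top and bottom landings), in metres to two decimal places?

919 / 400 = 2.297 → round up to 3 ramp runs. That means 2 intermediate landings.
Horizontal run for 919 mm of rise at 1:16 is 919 × 16 = 14704 mm.
Intermediate landings: 2 × 1200 = 2400 mm.
Developed length = 14704 + 2400 = 17104 mm.
= 17.10 m.

17.10 m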